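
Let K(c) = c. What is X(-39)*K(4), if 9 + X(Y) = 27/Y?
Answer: -504/13 ≈ -38.769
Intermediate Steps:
X(Y) = -9 + 27/Y
X(-39)*K(4) = (-9 + 27/(-39))*4 = (-9 + 27*(-1/39))*4 = (-9 - 9/13)*4 = -126/13*4 = -504/13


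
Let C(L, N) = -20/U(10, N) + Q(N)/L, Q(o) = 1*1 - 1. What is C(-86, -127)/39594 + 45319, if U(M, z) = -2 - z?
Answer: 22429506073/494925 ≈ 45319.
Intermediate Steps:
Q(o) = 0 (Q(o) = 1 - 1 = 0)
C(L, N) = -20/(-2 - N) (C(L, N) = -20/(-2 - N) + 0/L = -20/(-2 - N) + 0 = -20/(-2 - N))
C(-86, -127)/39594 + 45319 = (20/(2 - 127))/39594 + 45319 = (20/(-125))*(1/39594) + 45319 = (20*(-1/125))*(1/39594) + 45319 = -4/25*1/39594 + 45319 = -2/494925 + 45319 = 22429506073/494925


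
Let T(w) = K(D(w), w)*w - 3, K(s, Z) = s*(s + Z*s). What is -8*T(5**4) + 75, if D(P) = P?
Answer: -1222656249901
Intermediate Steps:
T(w) = -3 + w**3*(1 + w) (T(w) = (w**2*(1 + w))*w - 3 = w**3*(1 + w) - 3 = -3 + w**3*(1 + w))
-8*T(5**4) + 75 = -8*(-3 + (5**4)**3*(1 + 5**4)) + 75 = -8*(-3 + 625**3*(1 + 625)) + 75 = -8*(-3 + 244140625*626) + 75 = -8*(-3 + 152832031250) + 75 = -8*152832031247 + 75 = -1222656249976 + 75 = -1222656249901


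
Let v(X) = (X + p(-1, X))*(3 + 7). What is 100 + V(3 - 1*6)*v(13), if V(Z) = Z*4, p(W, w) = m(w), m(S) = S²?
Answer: -21740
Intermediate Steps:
p(W, w) = w²
V(Z) = 4*Z
v(X) = 10*X + 10*X² (v(X) = (X + X²)*(3 + 7) = (X + X²)*10 = 10*X + 10*X²)
100 + V(3 - 1*6)*v(13) = 100 + (4*(3 - 1*6))*(10*13*(1 + 13)) = 100 + (4*(3 - 6))*(10*13*14) = 100 + (4*(-3))*1820 = 100 - 12*1820 = 100 - 21840 = -21740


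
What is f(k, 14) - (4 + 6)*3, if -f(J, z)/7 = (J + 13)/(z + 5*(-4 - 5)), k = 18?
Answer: -23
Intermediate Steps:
f(J, z) = -7*(13 + J)/(-45 + z) (f(J, z) = -7*(J + 13)/(z + 5*(-4 - 5)) = -7*(13 + J)/(z + 5*(-9)) = -7*(13 + J)/(z - 45) = -7*(13 + J)/(-45 + z))
f(k, 14) - (4 + 6)*3 = 7*(-13 - 1*18)/(-45 + 14) - (4 + 6)*3 = 7*(-13 - 18)/(-31) - 10*3 = 7*(-1/31)*(-31) - 1*30 = 7 - 30 = -23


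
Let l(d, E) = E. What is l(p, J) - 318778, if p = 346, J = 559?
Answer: -318219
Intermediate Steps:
l(p, J) - 318778 = 559 - 318778 = -318219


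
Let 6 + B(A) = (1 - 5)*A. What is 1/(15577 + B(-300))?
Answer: 1/16771 ≈ 5.9627e-5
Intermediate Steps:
B(A) = -6 - 4*A (B(A) = -6 + (1 - 5)*A = -6 - 4*A)
1/(15577 + B(-300)) = 1/(15577 + (-6 - 4*(-300))) = 1/(15577 + (-6 + 1200)) = 1/(15577 + 1194) = 1/16771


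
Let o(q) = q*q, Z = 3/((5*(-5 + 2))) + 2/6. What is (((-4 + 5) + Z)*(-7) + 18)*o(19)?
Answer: 54511/15 ≈ 3634.1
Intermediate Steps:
Z = 2/15 (Z = 3/((5*(-3))) + 2*(1/6) = 3/(-15) + 1/3 = 3*(-1/15) + 1/3 = -1/5 + 1/3 = 2/15 ≈ 0.13333)
o(q) = q**2
(((-4 + 5) + Z)*(-7) + 18)*o(19) = (((-4 + 5) + 2/15)*(-7) + 18)*19**2 = ((1 + 2/15)*(-7) + 18)*361 = ((17/15)*(-7) + 18)*361 = (-119/15 + 18)*361 = (151/15)*361 = 54511/15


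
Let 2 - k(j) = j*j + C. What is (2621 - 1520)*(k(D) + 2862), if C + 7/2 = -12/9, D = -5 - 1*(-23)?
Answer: 5603723/2 ≈ 2.8019e+6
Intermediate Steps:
D = 18 (D = -5 + 23 = 18)
C = -29/6 (C = -7/2 - 12/9 = -7/2 - 12*⅑ = -7/2 - 4/3 = -29/6 ≈ -4.8333)
k(j) = 41/6 - j² (k(j) = 2 - (j*j - 29/6) = 2 - (j² - 29/6) = 2 - (-29/6 + j²) = 2 + (29/6 - j²) = 41/6 - j²)
(2621 - 1520)*(k(D) + 2862) = (2621 - 1520)*((41/6 - 1*18²) + 2862) = 1101*((41/6 - 1*324) + 2862) = 1101*((41/6 - 324) + 2862) = 1101*(-1903/6 + 2862) = 1101*(15269/6) = 5603723/2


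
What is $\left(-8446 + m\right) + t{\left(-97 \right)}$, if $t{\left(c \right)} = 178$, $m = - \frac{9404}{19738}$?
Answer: $- \frac{81601594}{9869} \approx -8268.5$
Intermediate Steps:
$m = - \frac{4702}{9869}$ ($m = \left(-9404\right) \frac{1}{19738} = - \frac{4702}{9869} \approx -0.47644$)
$\left(-8446 + m\right) + t{\left(-97 \right)} = \left(-8446 - \frac{4702}{9869}\right) + 178 = - \frac{83358276}{9869} + 178 = - \frac{81601594}{9869}$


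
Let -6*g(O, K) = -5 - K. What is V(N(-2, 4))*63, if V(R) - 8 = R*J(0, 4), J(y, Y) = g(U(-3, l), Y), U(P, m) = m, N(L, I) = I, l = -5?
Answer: 882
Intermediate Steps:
g(O, K) = ⅚ + K/6 (g(O, K) = -(-5 - K)/6 = ⅚ + K/6)
J(y, Y) = ⅚ + Y/6
V(R) = 8 + 3*R/2 (V(R) = 8 + R*(⅚ + (⅙)*4) = 8 + R*(⅚ + ⅔) = 8 + R*(3/2) = 8 + 3*R/2)
V(N(-2, 4))*63 = (8 + (3/2)*4)*63 = (8 + 6)*63 = 14*63 = 882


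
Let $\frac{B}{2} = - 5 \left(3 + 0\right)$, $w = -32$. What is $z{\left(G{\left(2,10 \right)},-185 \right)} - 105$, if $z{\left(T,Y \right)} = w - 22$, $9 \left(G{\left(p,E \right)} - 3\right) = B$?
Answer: $-159$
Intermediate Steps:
$B = -30$ ($B = 2 \left(- 5 \left(3 + 0\right)\right) = 2 \left(\left(-5\right) 3\right) = 2 \left(-15\right) = -30$)
$G{\left(p,E \right)} = - \frac{1}{3}$ ($G{\left(p,E \right)} = 3 + \frac{1}{9} \left(-30\right) = 3 - \frac{10}{3} = - \frac{1}{3}$)
$z{\left(T,Y \right)} = -54$ ($z{\left(T,Y \right)} = -32 - 22 = -54$)
$z{\left(G{\left(2,10 \right)},-185 \right)} - 105 = -54 - 105 = -159$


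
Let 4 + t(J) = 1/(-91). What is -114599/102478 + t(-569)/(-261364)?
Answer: -1362799710903/1218674729636 ≈ -1.1183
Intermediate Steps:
t(J) = -365/91 (t(J) = -4 + 1/(-91) = -4 - 1/91 = -365/91)
-114599/102478 + t(-569)/(-261364) = -114599/102478 - 365/91/(-261364) = -114599*1/102478 - 365/91*(-1/261364) = -114599/102478 + 365/23784124 = -1362799710903/1218674729636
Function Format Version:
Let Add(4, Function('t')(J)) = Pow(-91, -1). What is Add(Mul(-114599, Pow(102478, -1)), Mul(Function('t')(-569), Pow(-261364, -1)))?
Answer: Rational(-1362799710903, 1218674729636) ≈ -1.1183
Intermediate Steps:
Function('t')(J) = Rational(-365, 91) (Function('t')(J) = Add(-4, Pow(-91, -1)) = Add(-4, Rational(-1, 91)) = Rational(-365, 91))
Add(Mul(-114599, Pow(102478, -1)), Mul(Function('t')(-569), Pow(-261364, -1))) = Add(Mul(-114599, Pow(102478, -1)), Mul(Rational(-365, 91), Pow(-261364, -1))) = Add(Mul(-114599, Rational(1, 102478)), Mul(Rational(-365, 91), Rational(-1, 261364))) = Add(Rational(-114599, 102478), Rational(365, 23784124)) = Rational(-1362799710903, 1218674729636)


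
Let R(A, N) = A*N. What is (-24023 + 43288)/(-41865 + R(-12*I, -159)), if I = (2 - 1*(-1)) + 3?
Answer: -19265/30417 ≈ -0.63336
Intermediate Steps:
I = 6 (I = (2 + 1) + 3 = 3 + 3 = 6)
(-24023 + 43288)/(-41865 + R(-12*I, -159)) = (-24023 + 43288)/(-41865 - 12*6*(-159)) = 19265/(-41865 - 72*(-159)) = 19265/(-41865 + 11448) = 19265/(-30417) = 19265*(-1/30417) = -19265/30417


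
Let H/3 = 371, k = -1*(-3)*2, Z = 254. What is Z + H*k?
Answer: 6932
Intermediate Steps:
k = 6 (k = 3*2 = 6)
H = 1113 (H = 3*371 = 1113)
Z + H*k = 254 + 1113*6 = 254 + 6678 = 6932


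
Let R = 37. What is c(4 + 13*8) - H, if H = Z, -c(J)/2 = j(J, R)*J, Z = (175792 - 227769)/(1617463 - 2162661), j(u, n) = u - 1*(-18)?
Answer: -14838160745/545198 ≈ -27216.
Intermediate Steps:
j(u, n) = 18 + u (j(u, n) = u + 18 = 18 + u)
Z = 51977/545198 (Z = -51977/(-545198) = -51977*(-1/545198) = 51977/545198 ≈ 0.095336)
c(J) = -2*J*(18 + J) (c(J) = -2*(18 + J)*J = -2*J*(18 + J))
H = 51977/545198 ≈ 0.095336
c(4 + 13*8) - H = -2*(4 + 13*8)*(18 + (4 + 13*8)) - 1*51977/545198 = -2*(4 + 104)*(18 + (4 + 104)) - 51977/545198 = -2*108*(18 + 108) - 51977/545198 = -2*108*126 - 51977/545198 = -27216 - 51977/545198 = -14838160745/545198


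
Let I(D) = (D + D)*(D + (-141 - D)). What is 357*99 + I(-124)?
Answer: 70311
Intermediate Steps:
I(D) = -282*D (I(D) = (2*D)*(-141) = -282*D)
357*99 + I(-124) = 357*99 - 282*(-124) = 35343 + 34968 = 70311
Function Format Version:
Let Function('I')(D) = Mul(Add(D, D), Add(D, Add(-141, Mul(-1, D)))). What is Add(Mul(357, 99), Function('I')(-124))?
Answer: 70311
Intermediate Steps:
Function('I')(D) = Mul(-282, D) (Function('I')(D) = Mul(Mul(2, D), -141) = Mul(-282, D))
Add(Mul(357, 99), Function('I')(-124)) = Add(Mul(357, 99), Mul(-282, -124)) = Add(35343, 34968) = 70311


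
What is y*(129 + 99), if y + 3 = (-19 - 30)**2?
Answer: 546744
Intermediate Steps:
y = 2398 (y = -3 + (-19 - 30)**2 = -3 + (-49)**2 = -3 + 2401 = 2398)
y*(129 + 99) = 2398*(129 + 99) = 2398*228 = 546744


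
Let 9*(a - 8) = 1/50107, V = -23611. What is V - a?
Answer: -10651295098/450963 ≈ -23619.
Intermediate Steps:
a = 3607705/450963 (a = 8 + (⅑)/50107 = 8 + (⅑)*(1/50107) = 8 + 1/450963 = 3607705/450963 ≈ 8.0000)
V - a = -23611 - 1*3607705/450963 = -23611 - 3607705/450963 = -10651295098/450963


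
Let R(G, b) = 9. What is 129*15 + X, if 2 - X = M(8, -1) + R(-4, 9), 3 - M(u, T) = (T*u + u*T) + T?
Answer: 1908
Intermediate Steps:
M(u, T) = 3 - T - 2*T*u (M(u, T) = 3 - ((T*u + u*T) + T) = 3 - ((T*u + T*u) + T) = 3 - (2*T*u + T) = 3 - (T + 2*T*u) = 3 + (-T - 2*T*u) = 3 - T - 2*T*u)
X = -27 (X = 2 - ((3 - 1*(-1) - 2*(-1)*8) + 9) = 2 - ((3 + 1 + 16) + 9) = 2 - (20 + 9) = 2 - 1*29 = 2 - 29 = -27)
129*15 + X = 129*15 - 27 = 1935 - 27 = 1908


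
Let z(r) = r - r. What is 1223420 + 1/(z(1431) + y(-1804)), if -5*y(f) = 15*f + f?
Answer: 35312794885/28864 ≈ 1.2234e+6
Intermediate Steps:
y(f) = -16*f/5 (y(f) = -(15*f + f)/5 = -16*f/5)
z(r) = 0
1223420 + 1/(z(1431) + y(-1804)) = 1223420 + 1/(0 - 16/5*(-1804)) = 1223420 + 1/(0 + 28864/5) = 1223420 + 1/(28864/5) = 1223420 + 5/28864 = 35312794885/28864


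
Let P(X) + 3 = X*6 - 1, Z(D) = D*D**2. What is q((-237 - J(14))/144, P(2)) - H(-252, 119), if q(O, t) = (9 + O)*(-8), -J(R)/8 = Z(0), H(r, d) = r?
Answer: 1159/6 ≈ 193.17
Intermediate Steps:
Z(D) = D**3
P(X) = -4 + 6*X (P(X) = -3 + (X*6 - 1) = -3 + (6*X - 1) = -3 + (-1 + 6*X) = -4 + 6*X)
J(R) = 0 (J(R) = -8*0**3 = -8*0 = 0)
q(O, t) = -72 - 8*O
q((-237 - J(14))/144, P(2)) - H(-252, 119) = (-72 - 8*(-237 - 1*0)/144) - 1*(-252) = (-72 - 8*(-237 + 0)/144) + 252 = (-72 - (-1896)/144) + 252 = (-72 - 8*(-79/48)) + 252 = (-72 + 79/6) + 252 = -353/6 + 252 = 1159/6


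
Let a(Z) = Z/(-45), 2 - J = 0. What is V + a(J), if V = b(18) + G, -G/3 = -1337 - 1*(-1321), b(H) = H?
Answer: 2968/45 ≈ 65.956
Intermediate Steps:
J = 2 (J = 2 - 1*0 = 2 + 0 = 2)
G = 48 (G = -3*(-1337 - 1*(-1321)) = -3*(-1337 + 1321) = -3*(-16) = 48)
a(Z) = -Z/45 (a(Z) = Z*(-1/45) = -Z/45)
V = 66 (V = 18 + 48 = 66)
V + a(J) = 66 - 1/45*2 = 66 - 2/45 = 2968/45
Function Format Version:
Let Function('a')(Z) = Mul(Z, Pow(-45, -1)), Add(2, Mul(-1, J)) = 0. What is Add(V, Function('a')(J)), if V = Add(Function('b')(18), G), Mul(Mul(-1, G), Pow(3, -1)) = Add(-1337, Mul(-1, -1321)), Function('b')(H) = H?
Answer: Rational(2968, 45) ≈ 65.956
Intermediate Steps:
J = 2 (J = Add(2, Mul(-1, 0)) = Add(2, 0) = 2)
G = 48 (G = Mul(-3, Add(-1337, Mul(-1, -1321))) = Mul(-3, Add(-1337, 1321)) = Mul(-3, -16) = 48)
Function('a')(Z) = Mul(Rational(-1, 45), Z) (Function('a')(Z) = Mul(Z, Rational(-1, 45)) = Mul(Rational(-1, 45), Z))
V = 66 (V = Add(18, 48) = 66)
Add(V, Function('a')(J)) = Add(66, Mul(Rational(-1, 45), 2)) = Add(66, Rational(-2, 45)) = Rational(2968, 45)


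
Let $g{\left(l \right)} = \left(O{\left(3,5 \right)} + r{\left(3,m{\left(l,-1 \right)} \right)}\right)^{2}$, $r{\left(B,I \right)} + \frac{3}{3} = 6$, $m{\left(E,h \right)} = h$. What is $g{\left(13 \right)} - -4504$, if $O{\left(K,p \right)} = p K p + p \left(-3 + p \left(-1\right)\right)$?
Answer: $6104$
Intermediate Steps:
$r{\left(B,I \right)} = 5$ ($r{\left(B,I \right)} = -1 + 6 = 5$)
$O{\left(K,p \right)} = K p^{2} + p \left(-3 - p\right)$ ($O{\left(K,p \right)} = K p p + p \left(-3 - p\right) = K p^{2} + p \left(-3 - p\right)$)
$g{\left(l \right)} = 1600$ ($g{\left(l \right)} = \left(5 \left(-3 - 5 + 3 \cdot 5\right) + 5\right)^{2} = \left(5 \left(-3 - 5 + 15\right) + 5\right)^{2} = \left(5 \cdot 7 + 5\right)^{2} = \left(35 + 5\right)^{2} = 40^{2} = 1600$)
$g{\left(13 \right)} - -4504 = 1600 - -4504 = 1600 + 4504 = 6104$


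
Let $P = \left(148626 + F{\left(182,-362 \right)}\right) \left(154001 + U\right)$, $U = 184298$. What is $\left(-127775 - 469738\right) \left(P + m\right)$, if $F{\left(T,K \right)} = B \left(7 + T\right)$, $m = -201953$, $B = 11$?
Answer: $-30463094214029946$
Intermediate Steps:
$F{\left(T,K \right)} = 77 + 11 T$ ($F{\left(T,K \right)} = 11 \left(7 + T\right) = 77 + 11 T$)
$P = 50983350795$ ($P = \left(148626 + \left(77 + 11 \cdot 182\right)\right) \left(154001 + 184298\right) = \left(148626 + \left(77 + 2002\right)\right) 338299 = \left(148626 + 2079\right) 338299 = 150705 \cdot 338299 = 50983350795$)
$\left(-127775 - 469738\right) \left(P + m\right) = \left(-127775 - 469738\right) \left(50983350795 - 201953\right) = \left(-597513\right) 50983148842 = -30463094214029946$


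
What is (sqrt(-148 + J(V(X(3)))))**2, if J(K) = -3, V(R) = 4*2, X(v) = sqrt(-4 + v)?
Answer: -151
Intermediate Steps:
V(R) = 8
(sqrt(-148 + J(V(X(3)))))**2 = (sqrt(-148 - 3))**2 = (sqrt(-151))**2 = (I*sqrt(151))**2 = -151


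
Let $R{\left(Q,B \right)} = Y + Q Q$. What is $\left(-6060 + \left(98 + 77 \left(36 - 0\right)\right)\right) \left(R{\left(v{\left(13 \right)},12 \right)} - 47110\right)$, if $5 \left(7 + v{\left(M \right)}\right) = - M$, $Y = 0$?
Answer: $\frac{749934548}{5} \approx 1.4999 \cdot 10^{8}$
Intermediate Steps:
$v{\left(M \right)} = -7 - \frac{M}{5}$ ($v{\left(M \right)} = -7 + \frac{\left(-1\right) M}{5} = -7 - \frac{M}{5}$)
$R{\left(Q,B \right)} = Q^{2}$ ($R{\left(Q,B \right)} = 0 + Q Q = 0 + Q^{2} = Q^{2}$)
$\left(-6060 + \left(98 + 77 \left(36 - 0\right)\right)\right) \left(R{\left(v{\left(13 \right)},12 \right)} - 47110\right) = \left(-6060 + \left(98 + 77 \left(36 - 0\right)\right)\right) \left(\left(-7 - \frac{13}{5}\right)^{2} - 47110\right) = \left(-6060 + \left(98 + 77 \left(36 + 0\right)\right)\right) \left(\left(-7 - \frac{13}{5}\right)^{2} - 47110\right) = \left(-6060 + \left(98 + 77 \cdot 36\right)\right) \left(\left(- \frac{48}{5}\right)^{2} - 47110\right) = \left(-6060 + \left(98 + 2772\right)\right) \left(\frac{2304}{25} - 47110\right) = \left(-6060 + 2870\right) \left(- \frac{1175446}{25}\right) = \left(-3190\right) \left(- \frac{1175446}{25}\right) = \frac{749934548}{5}$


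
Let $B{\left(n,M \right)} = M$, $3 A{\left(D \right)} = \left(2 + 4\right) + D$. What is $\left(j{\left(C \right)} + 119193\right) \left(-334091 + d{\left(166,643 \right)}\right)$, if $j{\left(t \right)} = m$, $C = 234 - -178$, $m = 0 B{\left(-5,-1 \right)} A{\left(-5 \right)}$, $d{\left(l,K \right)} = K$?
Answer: $-39744667464$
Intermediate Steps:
$A{\left(D \right)} = 2 + \frac{D}{3}$ ($A{\left(D \right)} = \frac{\left(2 + 4\right) + D}{3} = \frac{6 + D}{3} = 2 + \frac{D}{3}$)
$m = 0$ ($m = 0 \left(-1\right) \left(2 + \frac{1}{3} \left(-5\right)\right) = 0 \left(2 - \frac{5}{3}\right) = 0 \cdot \frac{1}{3} = 0$)
$C = 412$ ($C = 234 + 178 = 412$)
$j{\left(t \right)} = 0$
$\left(j{\left(C \right)} + 119193\right) \left(-334091 + d{\left(166,643 \right)}\right) = \left(0 + 119193\right) \left(-334091 + 643\right) = 119193 \left(-333448\right) = -39744667464$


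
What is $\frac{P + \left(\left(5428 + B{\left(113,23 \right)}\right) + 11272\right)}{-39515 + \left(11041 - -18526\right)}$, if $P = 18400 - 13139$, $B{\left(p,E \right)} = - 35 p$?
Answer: $- \frac{3001}{1658} \approx -1.81$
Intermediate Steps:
$P = 5261$ ($P = 18400 - 13139 = 5261$)
$\frac{P + \left(\left(5428 + B{\left(113,23 \right)}\right) + 11272\right)}{-39515 + \left(11041 - -18526\right)} = \frac{5261 + \left(\left(5428 - 3955\right) + 11272\right)}{-39515 + \left(11041 - -18526\right)} = \frac{5261 + \left(\left(5428 - 3955\right) + 11272\right)}{-39515 + \left(11041 + 18526\right)} = \frac{5261 + \left(1473 + 11272\right)}{-39515 + 29567} = \frac{5261 + 12745}{-9948} = 18006 \left(- \frac{1}{9948}\right) = - \frac{3001}{1658}$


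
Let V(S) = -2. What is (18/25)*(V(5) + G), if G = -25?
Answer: -486/25 ≈ -19.440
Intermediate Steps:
(18/25)*(V(5) + G) = (18/25)*(-2 - 25) = (18*(1/25))*(-27) = (18/25)*(-27) = -486/25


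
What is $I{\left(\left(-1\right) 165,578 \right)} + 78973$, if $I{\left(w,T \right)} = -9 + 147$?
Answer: $79111$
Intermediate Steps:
$I{\left(w,T \right)} = 138$
$I{\left(\left(-1\right) 165,578 \right)} + 78973 = 138 + 78973 = 79111$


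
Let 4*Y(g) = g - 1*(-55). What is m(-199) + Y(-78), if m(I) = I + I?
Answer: -1615/4 ≈ -403.75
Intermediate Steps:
m(I) = 2*I
Y(g) = 55/4 + g/4 (Y(g) = (g - 1*(-55))/4 = (g + 55)/4 = (55 + g)/4 = 55/4 + g/4)
m(-199) + Y(-78) = 2*(-199) + (55/4 + (¼)*(-78)) = -398 + (55/4 - 39/2) = -398 - 23/4 = -1615/4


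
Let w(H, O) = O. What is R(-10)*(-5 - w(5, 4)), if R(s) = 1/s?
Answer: 9/10 ≈ 0.90000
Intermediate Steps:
R(-10)*(-5 - w(5, 4)) = (-5 - 1*4)/(-10) = -(-5 - 4)/10 = -⅒*(-9) = 9/10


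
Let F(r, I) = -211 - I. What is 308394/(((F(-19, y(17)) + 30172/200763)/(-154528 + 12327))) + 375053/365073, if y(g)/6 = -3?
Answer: 3214193095438981431217/14134563102351 ≈ 2.2740e+8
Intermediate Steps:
y(g) = -18 (y(g) = 6*(-3) = -18)
308394/(((F(-19, y(17)) + 30172/200763)/(-154528 + 12327))) + 375053/365073 = 308394/((((-211 - 1*(-18)) + 30172/200763)/(-154528 + 12327))) + 375053/365073 = 308394/((((-211 + 18) + 30172*(1/200763))/(-142201))) + 375053*(1/365073) = 308394/(((-193 + 30172/200763)*(-1/142201))) + 375053/365073 = 308394/((-38717087/200763*(-1/142201))) + 375053/365073 = 308394/(38717087/28548699363) + 375053/365073 = 308394*(28548699363/38717087) + 375053/365073 = 8804247591353022/38717087 + 375053/365073 = 3214193095438981431217/14134563102351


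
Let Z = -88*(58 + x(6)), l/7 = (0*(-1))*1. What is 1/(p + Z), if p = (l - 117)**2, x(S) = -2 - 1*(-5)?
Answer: 1/8321 ≈ 0.00012018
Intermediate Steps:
x(S) = 3 (x(S) = -2 + 5 = 3)
l = 0 (l = 7*((0*(-1))*1) = 7*(0*1) = 7*0 = 0)
Z = -5368 (Z = -88*(58 + 3) = -88*61 = -5368)
p = 13689 (p = (0 - 117)**2 = (-117)**2 = 13689)
1/(p + Z) = 1/(13689 - 5368) = 1/8321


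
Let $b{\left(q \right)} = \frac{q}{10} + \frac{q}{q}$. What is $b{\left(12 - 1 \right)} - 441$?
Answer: $- \frac{4389}{10} \approx -438.9$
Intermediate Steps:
$b{\left(q \right)} = 1 + \frac{q}{10}$ ($b{\left(q \right)} = q \frac{1}{10} + 1 = \frac{q}{10} + 1 = 1 + \frac{q}{10}$)
$b{\left(12 - 1 \right)} - 441 = \left(1 + \frac{12 - 1}{10}\right) - 441 = \left(1 + \frac{1}{10} \cdot 11\right) - 441 = \left(1 + \frac{11}{10}\right) - 441 = \frac{21}{10} - 441 = - \frac{4389}{10}$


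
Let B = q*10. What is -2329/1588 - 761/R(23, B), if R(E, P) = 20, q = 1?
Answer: -156881/3970 ≈ -39.517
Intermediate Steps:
B = 10 (B = 1*10 = 10)
-2329/1588 - 761/R(23, B) = -2329/1588 - 761/20 = -156881/3970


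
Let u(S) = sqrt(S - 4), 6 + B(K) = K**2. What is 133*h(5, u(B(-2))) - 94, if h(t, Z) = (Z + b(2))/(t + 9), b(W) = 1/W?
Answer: -357/4 + 19*I*sqrt(6)/2 ≈ -89.25 + 23.27*I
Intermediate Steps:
B(K) = -6 + K**2
u(S) = sqrt(-4 + S)
h(t, Z) = (1/2 + Z)/(9 + t) (h(t, Z) = (Z + 1/2)/(t + 9) = (Z + 1/2)/(9 + t) = (1/2 + Z)/(9 + t))
133*h(5, u(B(-2))) - 94 = 133*((1/2 + sqrt(-4 + (-6 + (-2)**2)))/(9 + 5)) - 94 = 133*((1/2 + sqrt(-4 + (-6 + 4)))/14) - 94 = 133*((1/2 + sqrt(-4 - 2))/14) - 94 = 133*((1/2 + sqrt(-6))/14) - 94 = 133*((1/2 + I*sqrt(6))/14) - 94 = 133*(1/28 + I*sqrt(6)/14) - 94 = (19/4 + 19*I*sqrt(6)/2) - 94 = -357/4 + 19*I*sqrt(6)/2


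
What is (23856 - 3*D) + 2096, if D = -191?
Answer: 26525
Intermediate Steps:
(23856 - 3*D) + 2096 = (23856 - 3*(-191)) + 2096 = (23856 + 573) + 2096 = 24429 + 2096 = 26525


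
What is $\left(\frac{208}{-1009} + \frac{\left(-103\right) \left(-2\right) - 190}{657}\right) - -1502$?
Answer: $\frac{995574814}{662913} \approx 1501.8$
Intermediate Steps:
$\left(\frac{208}{-1009} + \frac{\left(-103\right) \left(-2\right) - 190}{657}\right) - -1502 = \left(208 \left(- \frac{1}{1009}\right) + \left(206 - 190\right) \frac{1}{657}\right) + 1502 = \left(- \frac{208}{1009} + 16 \cdot \frac{1}{657}\right) + 1502 = \left(- \frac{208}{1009} + \frac{16}{657}\right) + 1502 = - \frac{120512}{662913} + 1502 = \frac{995574814}{662913}$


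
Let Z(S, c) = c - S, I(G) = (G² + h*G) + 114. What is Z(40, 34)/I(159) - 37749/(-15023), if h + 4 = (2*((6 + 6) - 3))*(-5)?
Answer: 131449721/52325109 ≈ 2.5122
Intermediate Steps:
h = -94 (h = -4 + (2*((6 + 6) - 3))*(-5) = -4 + (2*(12 - 3))*(-5) = -4 + (2*9)*(-5) = -4 + 18*(-5) = -4 - 90 = -94)
I(G) = 114 + G² - 94*G (I(G) = (G² - 94*G) + 114 = 114 + G² - 94*G)
Z(40, 34)/I(159) - 37749/(-15023) = (34 - 1*40)/(114 + 159² - 94*159) - 37749/(-15023) = (34 - 40)/(114 + 25281 - 14946) - 37749*(-1/15023) = -6/10449 + 37749/15023 = -6*1/10449 + 37749/15023 = -2/3483 + 37749/15023 = 131449721/52325109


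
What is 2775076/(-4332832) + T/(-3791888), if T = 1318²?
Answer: -282022559979/256712713544 ≈ -1.0986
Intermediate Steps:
T = 1737124
2775076/(-4332832) + T/(-3791888) = 2775076/(-4332832) + 1737124/(-3791888) = 2775076*(-1/4332832) + 1737124*(-1/3791888) = -693769/1083208 - 434281/947972 = -282022559979/256712713544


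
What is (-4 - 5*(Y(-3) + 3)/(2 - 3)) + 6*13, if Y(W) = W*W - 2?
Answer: 124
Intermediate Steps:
Y(W) = -2 + W**2 (Y(W) = W**2 - 2 = -2 + W**2)
(-4 - 5*(Y(-3) + 3)/(2 - 3)) + 6*13 = (-4 - 5*((-2 + (-3)**2) + 3)/(2 - 3)) + 6*13 = (-4 - 5*((-2 + 9) + 3)/(-1)) + 78 = (-4 - 5*(7 + 3)*(-1)) + 78 = (-4 - 50*(-1)) + 78 = (-4 - 5*(-10)) + 78 = (-4 + 50) + 78 = 46 + 78 = 124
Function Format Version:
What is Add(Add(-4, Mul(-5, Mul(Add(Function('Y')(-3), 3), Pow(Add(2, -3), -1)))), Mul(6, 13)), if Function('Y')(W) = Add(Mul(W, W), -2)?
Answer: 124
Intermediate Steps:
Function('Y')(W) = Add(-2, Pow(W, 2)) (Function('Y')(W) = Add(Pow(W, 2), -2) = Add(-2, Pow(W, 2)))
Add(Add(-4, Mul(-5, Mul(Add(Function('Y')(-3), 3), Pow(Add(2, -3), -1)))), Mul(6, 13)) = Add(Add(-4, Mul(-5, Mul(Add(Add(-2, Pow(-3, 2)), 3), Pow(Add(2, -3), -1)))), Mul(6, 13)) = Add(Add(-4, Mul(-5, Mul(Add(Add(-2, 9), 3), Pow(-1, -1)))), 78) = Add(Add(-4, Mul(-5, Mul(Add(7, 3), -1))), 78) = Add(Add(-4, Mul(-5, Mul(10, -1))), 78) = Add(Add(-4, Mul(-5, -10)), 78) = Add(Add(-4, 50), 78) = Add(46, 78) = 124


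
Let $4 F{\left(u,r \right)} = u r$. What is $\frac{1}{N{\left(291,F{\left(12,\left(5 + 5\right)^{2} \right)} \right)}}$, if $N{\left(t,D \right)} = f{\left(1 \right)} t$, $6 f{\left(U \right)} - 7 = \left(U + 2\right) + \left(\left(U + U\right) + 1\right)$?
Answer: $\frac{2}{1261} \approx 0.001586$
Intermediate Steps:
$f{\left(U \right)} = \frac{5}{3} + \frac{U}{2}$ ($f{\left(U \right)} = \frac{7}{6} + \frac{\left(U + 2\right) + \left(\left(U + U\right) + 1\right)}{6} = \frac{7}{6} + \frac{\left(2 + U\right) + \left(2 U + 1\right)}{6} = \frac{7}{6} + \frac{\left(2 + U\right) + \left(1 + 2 U\right)}{6} = \frac{7}{6} + \frac{3 + 3 U}{6} = \frac{7}{6} + \left(\frac{1}{2} + \frac{U}{2}\right) = \frac{5}{3} + \frac{U}{2}$)
$F{\left(u,r \right)} = \frac{r u}{4}$ ($F{\left(u,r \right)} = \frac{u r}{4} = \frac{r u}{4}$)
$N{\left(t,D \right)} = \frac{13 t}{6}$ ($N{\left(t,D \right)} = \left(\frac{5}{3} + \frac{1}{2} \cdot 1\right) t = \left(\frac{5}{3} + \frac{1}{2}\right) t = \frac{13 t}{6}$)
$\frac{1}{N{\left(291,F{\left(12,\left(5 + 5\right)^{2} \right)} \right)}} = \frac{1}{\frac{13}{6} \cdot 291} = \frac{1}{\frac{1261}{2}} = \frac{2}{1261}$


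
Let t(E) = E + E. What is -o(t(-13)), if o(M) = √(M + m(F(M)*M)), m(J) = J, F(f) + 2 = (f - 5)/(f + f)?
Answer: -√42/2 ≈ -3.2404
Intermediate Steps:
F(f) = -2 + (-5 + f)/(2*f) (F(f) = -2 + (f - 5)/(f + f) = -2 + (-5 + f)/((2*f)) = -2 + (-5 + f)*(1/(2*f)) = -2 + (-5 + f)/(2*f))
t(E) = 2*E
o(M) = √(-5/2 - M/2) (o(M) = √(M + ((-5 - 3*M)/(2*M))*M) = √(M + (-5/2 - 3*M/2)) = √(-5/2 - M/2))
-o(t(-13)) = -√(-10 - 4*(-13))/2 = -√(-10 - 2*(-26))/2 = -√(-10 + 52)/2 = -√42/2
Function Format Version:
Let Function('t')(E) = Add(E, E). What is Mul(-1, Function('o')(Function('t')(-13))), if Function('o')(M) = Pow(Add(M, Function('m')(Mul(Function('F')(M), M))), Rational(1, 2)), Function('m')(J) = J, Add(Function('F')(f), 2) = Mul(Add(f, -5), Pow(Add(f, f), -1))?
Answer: Mul(Rational(-1, 2), Pow(42, Rational(1, 2))) ≈ -3.2404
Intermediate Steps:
Function('F')(f) = Add(-2, Mul(Rational(1, 2), Pow(f, -1), Add(-5, f))) (Function('F')(f) = Add(-2, Mul(Add(f, -5), Pow(Add(f, f), -1))) = Add(-2, Mul(Add(-5, f), Pow(Mul(2, f), -1))) = Add(-2, Mul(Add(-5, f), Mul(Rational(1, 2), Pow(f, -1)))) = Add(-2, Mul(Rational(1, 2), Pow(f, -1), Add(-5, f))))
Function('t')(E) = Mul(2, E)
Function('o')(M) = Pow(Add(Rational(-5, 2), Mul(Rational(-1, 2), M)), Rational(1, 2)) (Function('o')(M) = Pow(Add(M, Mul(Mul(Rational(1, 2), Pow(M, -1), Add(-5, Mul(-3, M))), M)), Rational(1, 2)) = Pow(Add(M, Add(Rational(-5, 2), Mul(Rational(-3, 2), M))), Rational(1, 2)) = Pow(Add(Rational(-5, 2), Mul(Rational(-1, 2), M)), Rational(1, 2)))
Mul(-1, Function('o')(Function('t')(-13))) = Mul(-1, Mul(Rational(1, 2), Pow(Add(-10, Mul(-2, Mul(2, -13))), Rational(1, 2)))) = Mul(-1, Mul(Rational(1, 2), Pow(Add(-10, Mul(-2, -26)), Rational(1, 2)))) = Mul(-1, Mul(Rational(1, 2), Pow(Add(-10, 52), Rational(1, 2)))) = Mul(-1, Mul(Rational(1, 2), Pow(42, Rational(1, 2)))) = Mul(Rational(-1, 2), Pow(42, Rational(1, 2)))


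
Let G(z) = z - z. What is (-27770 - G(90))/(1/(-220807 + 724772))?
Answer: -13995108050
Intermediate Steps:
G(z) = 0
(-27770 - G(90))/(1/(-220807 + 724772)) = (-27770 - 1*0)/(1/(-220807 + 724772)) = (-27770 + 0)/(1/503965) = -27770/1/503965 = -27770*503965 = -13995108050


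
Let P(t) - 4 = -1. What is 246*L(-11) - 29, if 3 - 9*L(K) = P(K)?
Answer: -29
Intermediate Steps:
P(t) = 3 (P(t) = 4 - 1 = 3)
L(K) = 0 (L(K) = ⅓ - ⅑*3 = ⅓ - ⅓ = 0)
246*L(-11) - 29 = 246*0 - 29 = 0 - 29 = -29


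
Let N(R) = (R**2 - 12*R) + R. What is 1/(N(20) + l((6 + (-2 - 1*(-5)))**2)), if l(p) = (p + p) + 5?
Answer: 1/347 ≈ 0.0028818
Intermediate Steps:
N(R) = R**2 - 11*R
l(p) = 5 + 2*p (l(p) = 2*p + 5 = 5 + 2*p)
1/(N(20) + l((6 + (-2 - 1*(-5)))**2)) = 1/(20*(-11 + 20) + (5 + 2*(6 + (-2 - 1*(-5)))**2)) = 1/(20*9 + (5 + 2*(6 + (-2 + 5))**2)) = 1/(180 + (5 + 2*(6 + 3)**2)) = 1/(180 + (5 + 2*9**2)) = 1/(180 + (5 + 2*81)) = 1/(180 + (5 + 162)) = 1/(180 + 167) = 1/347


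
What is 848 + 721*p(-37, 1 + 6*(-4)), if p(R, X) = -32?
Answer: -22224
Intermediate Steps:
848 + 721*p(-37, 1 + 6*(-4)) = 848 + 721*(-32) = 848 - 23072 = -22224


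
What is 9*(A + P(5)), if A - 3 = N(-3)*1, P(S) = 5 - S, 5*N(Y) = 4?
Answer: 171/5 ≈ 34.200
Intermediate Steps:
N(Y) = ⅘ (N(Y) = (⅕)*4 = ⅘)
A = 19/5 (A = 3 + (⅘)*1 = 3 + ⅘ = 19/5 ≈ 3.8000)
9*(A + P(5)) = 9*(19/5 + (5 - 1*5)) = 9*(19/5 + (5 - 5)) = 9*(19/5 + 0) = 9*(19/5) = 171/5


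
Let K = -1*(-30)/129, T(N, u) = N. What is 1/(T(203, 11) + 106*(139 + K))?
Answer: 43/643351 ≈ 6.6838e-5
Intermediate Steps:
K = 10/43 (K = 30*(1/129) = 10/43 ≈ 0.23256)
1/(T(203, 11) + 106*(139 + K)) = 1/(203 + 106*(139 + 10/43)) = 1/(203 + 106*(5987/43)) = 1/(203 + 634622/43) = 1/(643351/43) = 43/643351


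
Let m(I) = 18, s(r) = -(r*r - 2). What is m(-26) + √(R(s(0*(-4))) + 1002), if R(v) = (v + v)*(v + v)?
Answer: 18 + √1018 ≈ 49.906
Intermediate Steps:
s(r) = 2 - r² (s(r) = -(r² - 2) = -(-2 + r²) = 2 - r²)
R(v) = 4*v² (R(v) = (2*v)*(2*v) = 4*v²)
m(-26) + √(R(s(0*(-4))) + 1002) = 18 + √(4*(2 - (0*(-4))²)² + 1002) = 18 + √(4*(2 - 1*0²)² + 1002) = 18 + √(4*(2 - 1*0)² + 1002) = 18 + √(4*(2 + 0)² + 1002) = 18 + √(4*2² + 1002) = 18 + √(4*4 + 1002) = 18 + √(16 + 1002) = 18 + √1018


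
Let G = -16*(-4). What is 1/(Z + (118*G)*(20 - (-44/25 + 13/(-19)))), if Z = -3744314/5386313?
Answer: 2558498675/433660364258786 ≈ 5.8998e-6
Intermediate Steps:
G = 64
Z = -3744314/5386313 (Z = -3744314*1/5386313 = -3744314/5386313 ≈ -0.69515)
1/(Z + (118*G)*(20 - (-44/25 + 13/(-19)))) = 1/(-3744314/5386313 + (118*64)*(20 - (-44/25 + 13/(-19)))) = 1/(-3744314/5386313 + 7552*(20 - (-44*1/25 + 13*(-1/19)))) = 1/(-3744314/5386313 + 7552*(20 - (-44/25 - 13/19))) = 1/(-3744314/5386313 + 7552*(20 - 1*(-1161/475))) = 1/(-3744314/5386313 + 7552*(20 + 1161/475)) = 1/(-3744314/5386313 + 7552*(10661/475)) = 1/(-3744314/5386313 + 80511872/475) = 1/(433660364258786/2558498675) = 2558498675/433660364258786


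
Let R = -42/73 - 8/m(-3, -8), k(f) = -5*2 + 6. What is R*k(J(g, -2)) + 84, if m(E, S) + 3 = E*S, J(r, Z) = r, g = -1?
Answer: 134636/1533 ≈ 87.825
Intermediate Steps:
m(E, S) = -3 + E*S
k(f) = -4 (k(f) = -10 + 6 = -4)
R = -1466/1533 (R = -42/73 - 8/(-3 - 3*(-8)) = -42*1/73 - 8/(-3 + 24) = -42/73 - 8/21 = -1466/1533 ≈ -0.95630)
R*k(J(g, -2)) + 84 = -1466/1533*(-4) + 84 = 5864/1533 + 84 = 134636/1533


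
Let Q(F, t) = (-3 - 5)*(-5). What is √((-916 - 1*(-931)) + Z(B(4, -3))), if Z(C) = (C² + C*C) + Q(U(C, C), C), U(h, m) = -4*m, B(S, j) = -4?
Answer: √87 ≈ 9.3274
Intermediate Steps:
Q(F, t) = 40 (Q(F, t) = -8*(-5) = 40)
Z(C) = 40 + 2*C² (Z(C) = (C² + C*C) + 40 = (C² + C²) + 40 = 2*C² + 40 = 40 + 2*C²)
√((-916 - 1*(-931)) + Z(B(4, -3))) = √((-916 - 1*(-931)) + (40 + 2*(-4)²)) = √((-916 + 931) + (40 + 2*16)) = √(15 + (40 + 32)) = √(15 + 72) = √87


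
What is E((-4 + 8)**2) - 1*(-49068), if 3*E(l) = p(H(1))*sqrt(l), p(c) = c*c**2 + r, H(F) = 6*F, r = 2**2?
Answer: 148084/3 ≈ 49361.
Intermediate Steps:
r = 4
p(c) = 4 + c**3 (p(c) = c*c**2 + 4 = c**3 + 4 = 4 + c**3)
E(l) = 220*sqrt(l)/3 (E(l) = ((4 + (6*1)**3)*sqrt(l))/3 = ((4 + 6**3)*sqrt(l))/3 = ((4 + 216)*sqrt(l))/3 = (220*sqrt(l))/3 = 220*sqrt(l)/3)
E((-4 + 8)**2) - 1*(-49068) = 220*sqrt((-4 + 8)**2)/3 - 1*(-49068) = 220*sqrt(4**2)/3 + 49068 = 220*sqrt(16)/3 + 49068 = (220/3)*4 + 49068 = 880/3 + 49068 = 148084/3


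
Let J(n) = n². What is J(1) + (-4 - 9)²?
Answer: 170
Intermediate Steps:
J(1) + (-4 - 9)² = 1² + (-4 - 9)² = 1 + (-13)² = 1 + 169 = 170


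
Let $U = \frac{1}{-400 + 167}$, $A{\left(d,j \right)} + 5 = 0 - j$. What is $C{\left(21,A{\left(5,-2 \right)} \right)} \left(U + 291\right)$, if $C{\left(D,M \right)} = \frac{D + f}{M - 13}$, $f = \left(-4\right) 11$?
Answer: $\frac{779723}{1864} \approx 418.31$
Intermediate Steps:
$A{\left(d,j \right)} = -5 - j$ ($A{\left(d,j \right)} = -5 + \left(0 - j\right) = -5 - j$)
$f = -44$
$C{\left(D,M \right)} = \frac{-44 + D}{-13 + M}$ ($C{\left(D,M \right)} = \frac{D - 44}{M - 13} = \frac{-44 + D}{-13 + M}$)
$U = - \frac{1}{233}$ ($U = \frac{1}{-233} = - \frac{1}{233} \approx -0.0042918$)
$C{\left(21,A{\left(5,-2 \right)} \right)} \left(U + 291\right) = \frac{-44 + 21}{-13 - 3} \left(- \frac{1}{233} + 291\right) = \frac{1}{-13 + \left(-5 + 2\right)} \left(-23\right) \frac{67802}{233} = \frac{1}{-13 - 3} \left(-23\right) \frac{67802}{233} = \frac{1}{-16} \left(-23\right) \frac{67802}{233} = \left(- \frac{1}{16}\right) \left(-23\right) \frac{67802}{233} = \frac{23}{16} \cdot \frac{67802}{233} = \frac{779723}{1864}$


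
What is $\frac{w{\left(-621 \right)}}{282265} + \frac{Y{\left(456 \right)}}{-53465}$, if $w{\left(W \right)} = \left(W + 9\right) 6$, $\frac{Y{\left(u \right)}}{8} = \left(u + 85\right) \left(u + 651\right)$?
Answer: $- \frac{270511007184}{3018259645} \approx -89.625$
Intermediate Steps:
$Y{\left(u \right)} = 8 \left(85 + u\right) \left(651 + u\right)$ ($Y{\left(u \right)} = 8 \left(u + 85\right) \left(u + 651\right) = 8 \left(85 + u\right) \left(651 + u\right)$)
$w{\left(W \right)} = 54 + 6 W$ ($w{\left(W \right)} = \left(9 + W\right) 6 = 54 + 6 W$)
$\frac{w{\left(-621 \right)}}{282265} + \frac{Y{\left(456 \right)}}{-53465} = \frac{54 + 6 \left(-621\right)}{282265} + \frac{442680 + 8 \cdot 456^{2} + 5888 \cdot 456}{-53465} = \left(54 - 3726\right) \frac{1}{282265} + \left(442680 + 8 \cdot 207936 + 2684928\right) \left(- \frac{1}{53465}\right) = \left(-3672\right) \frac{1}{282265} + \left(442680 + 1663488 + 2684928\right) \left(- \frac{1}{53465}\right) = - \frac{3672}{282265} + 4791096 \left(- \frac{1}{53465}\right) = - \frac{3672}{282265} - \frac{4791096}{53465} = - \frac{270511007184}{3018259645}$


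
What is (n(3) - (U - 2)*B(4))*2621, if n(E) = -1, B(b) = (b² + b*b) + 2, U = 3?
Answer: -91735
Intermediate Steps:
B(b) = 2 + 2*b² (B(b) = (b² + b²) + 2 = 2*b² + 2 = 2 + 2*b²)
(n(3) - (U - 2)*B(4))*2621 = (-1 - (3 - 2)*(2 + 2*4²))*2621 = (-1 - (2 + 2*16))*2621 = (-1 - (2 + 32))*2621 = (-1 - 34)*2621 = -35*2621 = -91735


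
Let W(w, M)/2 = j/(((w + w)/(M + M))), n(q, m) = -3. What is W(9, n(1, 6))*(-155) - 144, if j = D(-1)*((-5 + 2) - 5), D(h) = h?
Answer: 2048/3 ≈ 682.67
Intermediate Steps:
j = 8 (j = -((-5 + 2) - 5) = -(-3 - 5) = -1*(-8) = 8)
W(w, M) = 16*M/w (W(w, M) = 2*(8/(((w + w)/(M + M)))) = 2*(8/(((2*w)/((2*M))))) = 2*(8/(((2*w)*(1/(2*M))))) = 2*(8/((w/M))) = 2*(8*(M/w)) = 2*(8*M/w) = 16*M/w)
W(9, n(1, 6))*(-155) - 144 = (16*(-3)/9)*(-155) - 144 = (16*(-3)*(1/9))*(-155) - 144 = -16/3*(-155) - 144 = 2480/3 - 144 = 2048/3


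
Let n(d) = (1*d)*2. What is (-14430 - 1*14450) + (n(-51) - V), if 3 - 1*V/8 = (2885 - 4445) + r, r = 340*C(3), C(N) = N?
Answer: -33326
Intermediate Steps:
n(d) = 2*d (n(d) = d*2 = 2*d)
r = 1020 (r = 340*3 = 1020)
V = 4344 (V = 24 - 8*((2885 - 4445) + 1020) = 24 - 8*(-1560 + 1020) = 24 - 8*(-540) = 24 + 4320 = 4344)
(-14430 - 1*14450) + (n(-51) - V) = (-14430 - 1*14450) + (2*(-51) - 1*4344) = (-14430 - 14450) + (-102 - 4344) = -28880 - 4446 = -33326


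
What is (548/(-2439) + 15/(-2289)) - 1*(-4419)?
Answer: 8223138664/1860957 ≈ 4418.8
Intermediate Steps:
(548/(-2439) + 15/(-2289)) - 1*(-4419) = (548*(-1/2439) + 15*(-1/2289)) + 4419 = (-548/2439 - 5/763) + 4419 = -430319/1860957 + 4419 = 8223138664/1860957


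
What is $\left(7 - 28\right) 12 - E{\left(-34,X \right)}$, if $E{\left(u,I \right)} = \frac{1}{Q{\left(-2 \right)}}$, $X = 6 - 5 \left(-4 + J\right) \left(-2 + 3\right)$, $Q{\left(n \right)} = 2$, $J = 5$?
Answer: $- \frac{505}{2} \approx -252.5$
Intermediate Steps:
$X = 1$ ($X = 6 - 5 \left(-4 + 5\right) \left(-2 + 3\right) = 6 - 5 \cdot 1 \cdot 1 = 6 - 5 = 1$)
$E{\left(u,I \right)} = \frac{1}{2}$
$\left(7 - 28\right) 12 - E{\left(-34,X \right)} = \left(7 - 28\right) 12 - \frac{1}{2} = \left(-21\right) 12 - \frac{1}{2} = -252 - \frac{1}{2} = - \frac{505}{2}$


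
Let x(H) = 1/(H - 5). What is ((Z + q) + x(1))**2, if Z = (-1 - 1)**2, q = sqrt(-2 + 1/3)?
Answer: 595/48 + 5*I*sqrt(15)/2 ≈ 12.396 + 9.6825*I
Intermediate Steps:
q = I*sqrt(15)/3 (q = sqrt(-2 + 1/3) = sqrt(-5/3) = I*sqrt(15)/3 ≈ 1.291*I)
Z = 4 (Z = (-2)**2 = 4)
x(H) = 1/(-5 + H)
((Z + q) + x(1))**2 = ((4 + I*sqrt(15)/3) + 1/(-5 + 1))**2 = ((4 + I*sqrt(15)/3) + 1/(-4))**2 = ((4 + I*sqrt(15)/3) - 1/4)**2 = (15/4 + I*sqrt(15)/3)**2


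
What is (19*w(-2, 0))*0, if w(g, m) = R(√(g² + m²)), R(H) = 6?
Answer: 0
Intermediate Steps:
w(g, m) = 6
(19*w(-2, 0))*0 = (19*6)*0 = 114*0 = 0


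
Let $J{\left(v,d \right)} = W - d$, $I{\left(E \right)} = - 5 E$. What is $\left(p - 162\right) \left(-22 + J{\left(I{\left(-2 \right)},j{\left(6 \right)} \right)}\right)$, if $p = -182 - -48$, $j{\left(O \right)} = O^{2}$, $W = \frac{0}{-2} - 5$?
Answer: $18648$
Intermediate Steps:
$W = -5$ ($W = 0 \left(- \frac{1}{2}\right) - 5 = 0 - 5 = -5$)
$J{\left(v,d \right)} = -5 - d$
$p = -134$ ($p = -182 + 48 = -134$)
$\left(p - 162\right) \left(-22 + J{\left(I{\left(-2 \right)},j{\left(6 \right)} \right)}\right) = \left(-134 - 162\right) \left(-22 - 41\right) = - 296 \left(-22 - 41\right) = \left(-296\right) \left(-63\right) = 18648$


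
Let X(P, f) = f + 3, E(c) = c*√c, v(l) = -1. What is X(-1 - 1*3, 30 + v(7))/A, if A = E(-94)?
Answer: 8*I*√94/2209 ≈ 0.035112*I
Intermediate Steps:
E(c) = c^(3/2)
A = -94*I*√94 (A = (-94)^(3/2) = -94*I*√94 ≈ -911.36*I)
X(P, f) = 3 + f
X(-1 - 1*3, 30 + v(7))/A = (3 + (30 - 1))/((-94*I*√94)) = (3 + 29)*(I*√94/8836) = 32*(I*√94/8836) = 8*I*√94/2209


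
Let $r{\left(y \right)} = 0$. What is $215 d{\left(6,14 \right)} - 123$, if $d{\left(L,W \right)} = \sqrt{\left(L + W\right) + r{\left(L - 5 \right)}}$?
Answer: $-123 + 430 \sqrt{5} \approx 838.51$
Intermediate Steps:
$d{\left(L,W \right)} = \sqrt{L + W}$ ($d{\left(L,W \right)} = \sqrt{\left(L + W\right) + 0} = \sqrt{L + W}$)
$215 d{\left(6,14 \right)} - 123 = 215 \sqrt{6 + 14} - 123 = 215 \sqrt{20} - 123 = 215 \cdot 2 \sqrt{5} - 123 = 430 \sqrt{5} - 123 = -123 + 430 \sqrt{5}$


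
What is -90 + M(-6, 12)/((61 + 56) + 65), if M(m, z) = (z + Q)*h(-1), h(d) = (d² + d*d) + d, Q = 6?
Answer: -8181/91 ≈ -89.901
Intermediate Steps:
h(d) = d + 2*d² (h(d) = (d² + d²) + d = 2*d² + d = d + 2*d²)
M(m, z) = 6 + z (M(m, z) = (z + 6)*(-(1 + 2*(-1))) = (6 + z)*(-(1 - 2)) = (6 + z)*(-1*(-1)) = (6 + z)*1 = 6 + z)
-90 + M(-6, 12)/((61 + 56) + 65) = -90 + (6 + 12)/((61 + 56) + 65) = -90 + 18/(117 + 65) = -90 + 18/182 = -90 + 18*(1/182) = -90 + 9/91 = -8181/91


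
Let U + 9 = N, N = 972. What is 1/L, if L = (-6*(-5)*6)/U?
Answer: 107/20 ≈ 5.3500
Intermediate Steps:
U = 963 (U = -9 + 972 = 963)
L = 20/107 (L = (-6*(-5)*6)/963 = (30*6)*(1/963) = 180*(1/963) = 20/107 ≈ 0.18692)
1/L = 1/(20/107) = 107/20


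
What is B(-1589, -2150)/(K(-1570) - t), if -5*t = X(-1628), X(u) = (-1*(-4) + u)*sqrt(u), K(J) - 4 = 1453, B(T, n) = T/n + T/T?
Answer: 5447723/373817864358 + 6072136*I*sqrt(407)/934544660895 ≈ 1.4573e-5 + 0.00013108*I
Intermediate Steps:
B(T, n) = 1 + T/n (B(T, n) = T/n + 1 = 1 + T/n)
K(J) = 1457 (K(J) = 4 + 1453 = 1457)
X(u) = sqrt(u)*(4 + u) (X(u) = (4 + u)*sqrt(u) = sqrt(u)*(4 + u))
t = 3248*I*sqrt(407)/5 (t = -sqrt(-1628)*(4 - 1628)/5 = -2*I*sqrt(407)*(-1624)/5 = -(-3248)*I*sqrt(407)/5 = 3248*I*sqrt(407)/5 ≈ 13105.0*I)
B(-1589, -2150)/(K(-1570) - t) = ((-1589 - 2150)/(-2150))/(1457 - 3248*I*sqrt(407)/5) = (-1/2150*(-3739))/(1457 - 3248*I*sqrt(407)/5) = 3739/(2150*(1457 - 3248*I*sqrt(407)/5))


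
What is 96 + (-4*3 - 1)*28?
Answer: -268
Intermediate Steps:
96 + (-4*3 - 1)*28 = 96 + (-12 - 1)*28 = 96 - 13*28 = 96 - 364 = -268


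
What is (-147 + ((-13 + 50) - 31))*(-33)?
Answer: 4653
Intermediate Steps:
(-147 + ((-13 + 50) - 31))*(-33) = (-147 + (37 - 31))*(-33) = (-147 + 6)*(-33) = -141*(-33) = 4653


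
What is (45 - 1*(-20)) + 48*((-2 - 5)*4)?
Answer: -1279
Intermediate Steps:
(45 - 1*(-20)) + 48*((-2 - 5)*4) = (45 + 20) + 48*(-7*4) = 65 + 48*(-28) = 65 - 1344 = -1279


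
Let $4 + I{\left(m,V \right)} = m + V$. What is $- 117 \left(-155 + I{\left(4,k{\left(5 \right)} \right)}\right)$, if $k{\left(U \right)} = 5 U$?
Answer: $15210$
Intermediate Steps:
$I{\left(m,V \right)} = -4 + V + m$ ($I{\left(m,V \right)} = -4 + \left(m + V\right) = -4 + \left(V + m\right) = -4 + V + m$)
$- 117 \left(-155 + I{\left(4,k{\left(5 \right)} \right)}\right) = - 117 \left(-155 + \left(-4 + 5 \cdot 5 + 4\right)\right) = - 117 \left(-155 + \left(-4 + 25 + 4\right)\right) = - 117 \left(-155 + 25\right) = \left(-117\right) \left(-130\right) = 15210$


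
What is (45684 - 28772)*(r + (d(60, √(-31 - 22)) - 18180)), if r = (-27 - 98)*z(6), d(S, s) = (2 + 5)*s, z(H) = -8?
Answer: -290548160 + 118384*I*√53 ≈ -2.9055e+8 + 8.6185e+5*I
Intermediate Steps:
d(S, s) = 7*s
r = 1000 (r = (-27 - 98)*(-8) = -125*(-8) = 1000)
(45684 - 28772)*(r + (d(60, √(-31 - 22)) - 18180)) = (45684 - 28772)*(1000 + (7*√(-31 - 22) - 18180)) = 16912*(1000 + (7*√(-53) - 18180)) = 16912*(1000 + (7*(I*√53) - 18180)) = 16912*(1000 + (7*I*√53 - 18180)) = 16912*(1000 + (-18180 + 7*I*√53)) = 16912*(-17180 + 7*I*√53) = -290548160 + 118384*I*√53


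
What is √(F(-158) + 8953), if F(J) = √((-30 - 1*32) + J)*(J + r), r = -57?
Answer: √(8953 - 430*I*√55) ≈ 96.065 - 16.598*I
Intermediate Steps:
F(J) = √(-62 + J)*(-57 + J) (F(J) = √((-30 - 1*32) + J)*(J - 57) = √((-30 - 32) + J)*(-57 + J) = √(-62 + J)*(-57 + J))
√(F(-158) + 8953) = √(√(-62 - 158)*(-57 - 158) + 8953) = √(√(-220)*(-215) + 8953) = √((2*I*√55)*(-215) + 8953) = √(-430*I*√55 + 8953) = √(8953 - 430*I*√55)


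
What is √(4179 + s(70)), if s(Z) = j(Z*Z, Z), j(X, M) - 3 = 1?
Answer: √4183 ≈ 64.676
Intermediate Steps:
j(X, M) = 4 (j(X, M) = 3 + 1 = 4)
s(Z) = 4
√(4179 + s(70)) = √(4179 + 4) = √4183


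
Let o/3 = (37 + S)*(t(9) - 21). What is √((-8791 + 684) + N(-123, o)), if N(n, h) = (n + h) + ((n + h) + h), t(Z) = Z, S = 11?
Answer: I*√13537 ≈ 116.35*I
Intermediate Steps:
o = -1728 (o = 3*((37 + 11)*(9 - 21)) = 3*(48*(-12)) = 3*(-576) = -1728)
N(n, h) = 2*n + 3*h (N(n, h) = (h + n) + ((h + n) + h) = (h + n) + (n + 2*h) = 2*n + 3*h)
√((-8791 + 684) + N(-123, o)) = √((-8791 + 684) + (2*(-123) + 3*(-1728))) = √(-8107 + (-246 - 5184)) = √(-8107 - 5430) = √(-13537) = I*√13537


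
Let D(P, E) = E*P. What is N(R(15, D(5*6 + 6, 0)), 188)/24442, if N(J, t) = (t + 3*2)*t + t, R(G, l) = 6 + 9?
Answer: 18330/12221 ≈ 1.4999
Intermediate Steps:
R(G, l) = 15
N(J, t) = t + t*(6 + t) (N(J, t) = (t + 6)*t + t = (6 + t)*t + t = t*(6 + t) + t = t + t*(6 + t))
N(R(15, D(5*6 + 6, 0)), 188)/24442 = (188*(7 + 188))/24442 = (188*195)*(1/24442) = 36660*(1/24442) = 18330/12221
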